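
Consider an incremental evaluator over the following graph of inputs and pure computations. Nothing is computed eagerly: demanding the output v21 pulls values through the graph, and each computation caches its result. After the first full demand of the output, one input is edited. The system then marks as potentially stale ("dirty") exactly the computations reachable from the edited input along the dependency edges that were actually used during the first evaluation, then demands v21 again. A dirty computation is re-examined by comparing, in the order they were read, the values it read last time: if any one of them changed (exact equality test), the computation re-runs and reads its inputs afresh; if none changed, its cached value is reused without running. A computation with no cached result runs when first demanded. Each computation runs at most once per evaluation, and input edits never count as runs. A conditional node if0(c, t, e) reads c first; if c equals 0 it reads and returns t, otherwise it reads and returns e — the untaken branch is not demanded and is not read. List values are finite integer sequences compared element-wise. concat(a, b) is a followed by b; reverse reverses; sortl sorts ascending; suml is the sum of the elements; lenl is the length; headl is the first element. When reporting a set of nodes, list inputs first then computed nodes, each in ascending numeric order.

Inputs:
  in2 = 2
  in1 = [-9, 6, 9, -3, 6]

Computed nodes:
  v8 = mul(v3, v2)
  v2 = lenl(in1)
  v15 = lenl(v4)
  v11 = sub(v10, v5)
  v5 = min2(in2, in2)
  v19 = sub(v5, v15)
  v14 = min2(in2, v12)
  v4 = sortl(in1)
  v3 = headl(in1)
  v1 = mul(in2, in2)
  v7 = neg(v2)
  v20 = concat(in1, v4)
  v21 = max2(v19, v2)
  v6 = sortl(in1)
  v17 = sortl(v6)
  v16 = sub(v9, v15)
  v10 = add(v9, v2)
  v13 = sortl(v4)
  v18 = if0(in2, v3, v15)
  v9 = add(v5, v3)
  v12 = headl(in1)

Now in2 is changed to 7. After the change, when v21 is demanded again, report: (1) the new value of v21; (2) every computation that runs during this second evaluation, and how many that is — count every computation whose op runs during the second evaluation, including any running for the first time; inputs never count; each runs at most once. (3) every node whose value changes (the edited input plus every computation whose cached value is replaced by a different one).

Initial pass — values computed on the first demand:
  v2 = lenl([-9, 6, 9, -3, 6]) = 5
  v4 = sortl([-9, 6, 9, -3, 6]) = [-9, -3, 6, 6, 9]
  v5 = min2(2, 2) = 2
  v15 = lenl([-9, -3, 6, 6, 9]) = 5
  v19 = sub(2, 5) = -3
  v21 = max2(-3, 5) = 5

Second demand — change propagation:
  v5: re-runs because in2 2->7; in2 2->7; new result 7.
  v19: re-runs because v5 2->7; new result 2.
  v21: re-runs because v19 -3->2; new result 5 (unchanged).

v21 now evaluates to 5.
Run set: v5, v19, v21 (3 run).
Changed values: in2, v5, v19.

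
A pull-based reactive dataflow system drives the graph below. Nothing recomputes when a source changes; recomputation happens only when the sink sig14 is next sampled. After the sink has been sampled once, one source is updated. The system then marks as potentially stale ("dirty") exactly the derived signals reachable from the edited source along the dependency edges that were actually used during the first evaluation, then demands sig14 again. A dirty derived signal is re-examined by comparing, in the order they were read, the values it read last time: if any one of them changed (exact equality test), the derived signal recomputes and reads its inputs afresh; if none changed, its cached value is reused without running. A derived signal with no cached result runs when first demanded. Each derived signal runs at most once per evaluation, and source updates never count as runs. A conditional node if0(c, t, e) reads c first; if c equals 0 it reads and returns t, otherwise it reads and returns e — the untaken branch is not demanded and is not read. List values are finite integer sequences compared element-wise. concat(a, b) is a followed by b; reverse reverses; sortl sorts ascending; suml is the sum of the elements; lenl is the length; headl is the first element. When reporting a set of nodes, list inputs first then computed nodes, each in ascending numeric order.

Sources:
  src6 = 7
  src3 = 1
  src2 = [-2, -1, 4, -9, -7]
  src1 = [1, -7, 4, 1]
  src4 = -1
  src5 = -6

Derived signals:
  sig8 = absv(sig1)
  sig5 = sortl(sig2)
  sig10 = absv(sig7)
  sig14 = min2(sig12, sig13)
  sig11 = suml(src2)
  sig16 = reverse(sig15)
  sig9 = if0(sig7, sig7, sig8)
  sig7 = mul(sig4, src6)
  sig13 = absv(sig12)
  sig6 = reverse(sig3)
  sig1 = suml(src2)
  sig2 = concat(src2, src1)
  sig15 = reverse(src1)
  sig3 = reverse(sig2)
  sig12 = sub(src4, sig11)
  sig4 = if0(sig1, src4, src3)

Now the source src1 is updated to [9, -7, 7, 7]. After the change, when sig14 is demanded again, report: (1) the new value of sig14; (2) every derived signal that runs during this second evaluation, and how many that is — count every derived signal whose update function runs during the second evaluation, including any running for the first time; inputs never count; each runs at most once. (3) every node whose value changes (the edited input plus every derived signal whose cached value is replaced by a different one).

New value of sig14: 14.
Derived signals that run: none — 0 in total.
Values that change: src1.
Key observation: src1 is never demanded by the output, so the edit triggers no recomputation at all.

First evaluation (everything demanded from the output):
  sig11 = suml([-2, -1, 4, -9, -7]) = -15
  sig12 = sub(-1, -15) = 14
  sig13 = absv(14) = 14
  sig14 = min2(14, 14) = 14

Propagation after the edit:
  src1 feeds no computation that the output demands — nothing is marked dirty and nothing runs.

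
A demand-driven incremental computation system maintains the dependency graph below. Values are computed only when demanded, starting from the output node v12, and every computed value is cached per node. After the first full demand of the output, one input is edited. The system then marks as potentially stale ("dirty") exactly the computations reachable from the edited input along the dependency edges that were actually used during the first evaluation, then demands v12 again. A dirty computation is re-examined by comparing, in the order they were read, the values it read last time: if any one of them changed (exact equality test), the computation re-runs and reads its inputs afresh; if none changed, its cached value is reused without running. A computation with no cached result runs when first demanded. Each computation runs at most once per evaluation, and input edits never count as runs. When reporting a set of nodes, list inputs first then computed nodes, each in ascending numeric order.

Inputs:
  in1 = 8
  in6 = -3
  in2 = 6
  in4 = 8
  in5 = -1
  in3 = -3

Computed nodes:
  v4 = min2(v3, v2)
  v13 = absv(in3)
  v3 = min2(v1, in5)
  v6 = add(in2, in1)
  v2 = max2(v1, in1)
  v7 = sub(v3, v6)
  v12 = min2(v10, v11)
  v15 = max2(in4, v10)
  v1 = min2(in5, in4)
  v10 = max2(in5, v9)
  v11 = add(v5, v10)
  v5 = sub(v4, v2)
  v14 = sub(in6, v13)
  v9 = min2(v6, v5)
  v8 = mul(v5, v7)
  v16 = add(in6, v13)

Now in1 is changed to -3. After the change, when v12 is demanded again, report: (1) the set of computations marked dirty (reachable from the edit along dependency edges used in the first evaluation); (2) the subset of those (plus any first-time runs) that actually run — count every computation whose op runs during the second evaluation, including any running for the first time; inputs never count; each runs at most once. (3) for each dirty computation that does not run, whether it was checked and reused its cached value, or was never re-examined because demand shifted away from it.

Marked dirty: v2, v4, v5, v6, v9, v10, v11, v12.
Computations that run: v2, v4, v5, v6, v9, v10, v11, v12 — 8 in total.
Every dirty computation ran.

First evaluation (everything demanded from the output):
  v1 = min2(-1, 8) = -1
  v2 = max2(-1, 8) = 8
  v3 = min2(-1, -1) = -1
  v4 = min2(-1, 8) = -1
  v5 = sub(-1, 8) = -9
  v6 = add(6, 8) = 14
  v9 = min2(14, -9) = -9
  v10 = max2(-1, -9) = -1
  v11 = add(-9, -1) = -10
  v12 = min2(-1, -10) = -10

Propagation after the edit:
  v2: runs — in1 8->-3; result -1.
  v4: runs — v2 8->-1; result -1 (same value as before).
  v5: runs — v2 8->-1; result 0.
  v6: runs — in1 8->-3; result 3.
  v9: runs — v6 14->3; v5 -9->0; result 0.
  v10: runs — v9 -9->0; result 0.
  v11: runs — v5 -9->0; v10 -1->0; result 0.
  v12: runs — v10 -1->0; v11 -10->0; result 0.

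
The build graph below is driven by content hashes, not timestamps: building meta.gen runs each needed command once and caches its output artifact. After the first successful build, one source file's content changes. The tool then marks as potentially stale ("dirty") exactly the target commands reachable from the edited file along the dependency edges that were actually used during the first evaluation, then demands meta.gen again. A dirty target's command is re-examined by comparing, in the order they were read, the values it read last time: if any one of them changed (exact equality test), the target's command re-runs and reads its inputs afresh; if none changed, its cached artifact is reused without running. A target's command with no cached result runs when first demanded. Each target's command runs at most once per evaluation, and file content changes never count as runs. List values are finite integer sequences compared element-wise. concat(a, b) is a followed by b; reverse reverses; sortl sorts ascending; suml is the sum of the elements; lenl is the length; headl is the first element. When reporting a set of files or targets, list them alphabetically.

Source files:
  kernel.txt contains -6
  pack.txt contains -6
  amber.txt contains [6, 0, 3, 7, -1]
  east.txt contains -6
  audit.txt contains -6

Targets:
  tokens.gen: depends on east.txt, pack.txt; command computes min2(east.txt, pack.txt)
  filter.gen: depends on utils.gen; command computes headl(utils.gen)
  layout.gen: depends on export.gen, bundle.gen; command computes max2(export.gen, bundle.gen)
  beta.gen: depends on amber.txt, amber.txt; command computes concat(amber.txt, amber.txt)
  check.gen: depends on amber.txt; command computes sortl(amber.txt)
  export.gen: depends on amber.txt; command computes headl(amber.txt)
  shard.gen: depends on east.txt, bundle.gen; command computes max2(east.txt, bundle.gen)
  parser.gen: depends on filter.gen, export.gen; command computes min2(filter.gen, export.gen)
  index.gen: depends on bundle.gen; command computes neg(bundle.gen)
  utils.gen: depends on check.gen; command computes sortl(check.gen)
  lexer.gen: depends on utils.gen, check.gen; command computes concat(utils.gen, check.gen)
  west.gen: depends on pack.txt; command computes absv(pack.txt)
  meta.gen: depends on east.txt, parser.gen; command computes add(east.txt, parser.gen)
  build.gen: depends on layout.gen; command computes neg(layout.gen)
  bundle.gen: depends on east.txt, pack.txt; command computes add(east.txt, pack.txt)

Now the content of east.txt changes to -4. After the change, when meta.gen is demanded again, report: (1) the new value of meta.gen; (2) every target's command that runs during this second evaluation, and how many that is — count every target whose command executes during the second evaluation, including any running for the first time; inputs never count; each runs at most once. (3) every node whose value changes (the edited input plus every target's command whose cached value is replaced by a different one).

Initial pass — values computed on the first demand:
  check.gen = sortl([6, 0, 3, 7, -1]) = [-1, 0, 3, 6, 7]
  export.gen = headl([6, 0, 3, 7, -1]) = 6
  utils.gen = sortl([-1, 0, 3, 6, 7]) = [-1, 0, 3, 6, 7]
  filter.gen = headl([-1, 0, 3, 6, 7]) = -1
  parser.gen = min2(-1, 6) = -1
  meta.gen = add(-6, -1) = -7

Second demand — change propagation:
  meta.gen: re-runs because east.txt -6->-4; new result -5.

meta.gen now evaluates to -5.
Run set: meta.gen (1 run).
Changed values: east.txt, meta.gen.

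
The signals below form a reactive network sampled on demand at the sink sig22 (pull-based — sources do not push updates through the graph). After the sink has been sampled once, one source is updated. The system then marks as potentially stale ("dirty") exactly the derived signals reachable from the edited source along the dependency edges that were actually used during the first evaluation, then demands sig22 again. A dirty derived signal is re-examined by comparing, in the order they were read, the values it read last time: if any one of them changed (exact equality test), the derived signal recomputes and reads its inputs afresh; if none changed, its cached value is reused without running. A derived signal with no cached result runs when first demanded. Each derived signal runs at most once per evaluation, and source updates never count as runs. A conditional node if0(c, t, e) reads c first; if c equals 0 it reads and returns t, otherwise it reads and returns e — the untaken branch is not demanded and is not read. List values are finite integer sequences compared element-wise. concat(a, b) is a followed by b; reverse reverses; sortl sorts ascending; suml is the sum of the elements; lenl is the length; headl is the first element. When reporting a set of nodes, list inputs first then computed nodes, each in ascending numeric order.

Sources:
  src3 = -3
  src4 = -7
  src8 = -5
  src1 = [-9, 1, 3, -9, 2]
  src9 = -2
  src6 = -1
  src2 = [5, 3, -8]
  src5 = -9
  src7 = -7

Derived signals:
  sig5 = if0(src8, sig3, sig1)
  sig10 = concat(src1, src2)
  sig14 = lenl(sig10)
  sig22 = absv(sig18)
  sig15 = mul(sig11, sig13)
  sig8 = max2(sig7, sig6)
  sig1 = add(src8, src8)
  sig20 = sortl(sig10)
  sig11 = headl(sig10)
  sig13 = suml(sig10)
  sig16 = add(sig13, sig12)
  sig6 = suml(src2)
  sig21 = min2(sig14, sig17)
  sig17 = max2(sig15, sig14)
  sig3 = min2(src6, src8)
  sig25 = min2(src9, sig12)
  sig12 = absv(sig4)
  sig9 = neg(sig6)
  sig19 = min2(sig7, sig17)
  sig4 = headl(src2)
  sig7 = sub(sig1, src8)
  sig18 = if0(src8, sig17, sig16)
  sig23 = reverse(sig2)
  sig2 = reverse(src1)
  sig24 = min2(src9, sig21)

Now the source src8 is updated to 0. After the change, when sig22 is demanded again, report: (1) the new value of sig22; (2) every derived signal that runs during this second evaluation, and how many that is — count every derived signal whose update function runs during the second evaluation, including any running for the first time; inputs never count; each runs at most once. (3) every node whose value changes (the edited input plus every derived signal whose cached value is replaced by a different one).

Initial pass — values computed on the first demand:
  sig4 = headl([5, 3, -8]) = 5
  sig10 = concat([-9, 1, 3, -9, 2], [5, 3, -8]) = [-9, 1, 3, -9, 2, 5, 3, -8]
  sig12 = absv(5) = 5
  sig13 = suml([-9, 1, 3, -9, 2, 5, 3, -8]) = -12
  sig16 = add(-12, 5) = -7
  sig18 = if0(src8=-5 -> else branch sig16) = -7
  sig22 = absv(-7) = 7

Second demand — change propagation:
  sig11: newly demanded (no cache) — executes and yields -9.
  sig14: newly demanded (no cache) — executes and yields 8.
  sig15: newly demanded (no cache) — executes and yields 108.
  sig17: newly demanded (no cache) — executes and yields 108.
  sig18: re-runs because src8 -5->0; new result 108.
  sig22: re-runs because sig18 -7->108; new result 108.

The important point: the flipped condition pulls in fresh nodes; sig11, sig14, sig15, sig17 run for the first time.

sig22 now evaluates to 108.
Run set: sig11, sig14, sig15, sig17, sig18, sig22 (6 run).
Changed values: src8, sig18, sig22.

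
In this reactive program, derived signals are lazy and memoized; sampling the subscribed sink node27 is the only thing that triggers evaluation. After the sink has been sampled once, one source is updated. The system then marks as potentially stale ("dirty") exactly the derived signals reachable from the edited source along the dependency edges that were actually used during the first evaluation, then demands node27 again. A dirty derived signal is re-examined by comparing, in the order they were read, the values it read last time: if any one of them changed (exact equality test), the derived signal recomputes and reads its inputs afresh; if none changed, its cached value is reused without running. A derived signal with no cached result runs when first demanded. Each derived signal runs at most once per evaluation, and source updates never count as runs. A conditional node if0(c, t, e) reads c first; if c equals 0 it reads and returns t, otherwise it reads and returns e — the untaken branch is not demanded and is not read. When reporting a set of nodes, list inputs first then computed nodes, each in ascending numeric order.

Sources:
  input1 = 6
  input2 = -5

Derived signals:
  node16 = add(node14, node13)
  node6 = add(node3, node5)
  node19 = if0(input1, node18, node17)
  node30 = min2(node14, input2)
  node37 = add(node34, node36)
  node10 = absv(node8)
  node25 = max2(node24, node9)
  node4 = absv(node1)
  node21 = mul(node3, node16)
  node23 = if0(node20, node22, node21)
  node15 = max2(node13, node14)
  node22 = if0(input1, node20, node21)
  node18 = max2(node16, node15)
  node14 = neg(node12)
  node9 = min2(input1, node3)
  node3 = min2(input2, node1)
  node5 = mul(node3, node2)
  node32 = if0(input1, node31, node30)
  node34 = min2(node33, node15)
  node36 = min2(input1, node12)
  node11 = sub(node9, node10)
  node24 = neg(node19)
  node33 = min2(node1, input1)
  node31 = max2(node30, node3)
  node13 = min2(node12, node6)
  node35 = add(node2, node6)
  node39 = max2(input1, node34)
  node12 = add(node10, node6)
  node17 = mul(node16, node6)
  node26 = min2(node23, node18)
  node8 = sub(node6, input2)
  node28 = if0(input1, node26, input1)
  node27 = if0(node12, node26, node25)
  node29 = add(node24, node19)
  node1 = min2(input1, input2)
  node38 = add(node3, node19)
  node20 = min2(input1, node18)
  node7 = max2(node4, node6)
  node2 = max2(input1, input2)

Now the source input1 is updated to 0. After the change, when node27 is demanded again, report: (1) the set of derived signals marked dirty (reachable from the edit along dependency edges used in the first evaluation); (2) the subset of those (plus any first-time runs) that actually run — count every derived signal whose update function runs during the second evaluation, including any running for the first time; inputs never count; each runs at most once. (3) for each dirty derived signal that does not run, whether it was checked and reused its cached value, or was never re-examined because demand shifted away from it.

First demand of the output computes:
  node1 = min2(6, -5) = -5
  node2 = max2(6, -5) = 6
  node3 = min2(-5, -5) = -5
  node5 = mul(-5, 6) = -30
  node6 = add(-5, -30) = -35
  node8 = sub(-35, -5) = -30
  node9 = min2(6, -5) = -5
  node10 = absv(-30) = 30
  node12 = add(30, -35) = -5
  node13 = min2(-5, -35) = -35
  node14 = neg(-5) = 5
  node16 = add(5, -35) = -30
  node17 = mul(-30, -35) = 1050
  node19 = if0(input1=6 -> else branch node17) = 1050
  node24 = neg(1050) = -1050
  node25 = max2(-1050, -5) = -5
  node27 = if0(node12=-5 -> else branch node25) = -5

After the edit, cleaning proceeds:
  node1: a read changed (input1 6->0) — executes, giving -5 — identical to its old value.
  node2: a read changed (input1 6->0) — executes, giving 0.
  node3: dirty, but its reads are unchanged (input2 unchanged, node1 unchanged); cached -5 stands.
  node5: a read changed (node2 6->0) — executes, giving 0.
  node6: a read changed (node5 -30->0) — executes, giving -5.
  node8: a read changed (node6 -35->-5) — executes, giving 0.
  node9: a read changed (input1 6->0) — executes, giving -5 — identical to its old value.
  node10: a read changed (node8 -30->0) — executes, giving 0.
  node12: a read changed (node10 30->0; node6 -35->-5) — executes, giving -5 — identical to its old value.
  node13: a read changed (node6 -35->-5) — executes, giving -5.
  node14: dirty, but its reads are unchanged (node12 unchanged); cached 5 stands.
  node15: had never run; runs now, result 5.
  node16: a read changed (node13 -35->-5) — executes, giving 0.
  node17: stays stale; no demand reaches it after the flip.
  node18: had never run; runs now, result 5.
  node19: a read changed (input1 6->0) — executes, giving 5.
  node24: a read changed (node19 1050->5) — executes, giving -5.
  node25: a read changed (node24 -1050->-5) — executes, giving -5 — identical to its old value.
  node27: dirty, but its reads are unchanged (node12 unchanged, node25 unchanged); cached -5 stands.

Note the branch switch — demand abandons node17, which is never re-examined.

The edit dirties: node1, node2, node3, node5, node6, node8, node9, node10, node12, node13, node14, node16, node17, node19, node24, node25, node27.
15 derived signals run: node1, node2, node5, node6, node8, node9, node10, node12, node13, node15, node16, node18, node19, node24, node25.
Cache hits after checking: node3, node14, node27.
Unvisited dirty nodes (no longer demanded): node17.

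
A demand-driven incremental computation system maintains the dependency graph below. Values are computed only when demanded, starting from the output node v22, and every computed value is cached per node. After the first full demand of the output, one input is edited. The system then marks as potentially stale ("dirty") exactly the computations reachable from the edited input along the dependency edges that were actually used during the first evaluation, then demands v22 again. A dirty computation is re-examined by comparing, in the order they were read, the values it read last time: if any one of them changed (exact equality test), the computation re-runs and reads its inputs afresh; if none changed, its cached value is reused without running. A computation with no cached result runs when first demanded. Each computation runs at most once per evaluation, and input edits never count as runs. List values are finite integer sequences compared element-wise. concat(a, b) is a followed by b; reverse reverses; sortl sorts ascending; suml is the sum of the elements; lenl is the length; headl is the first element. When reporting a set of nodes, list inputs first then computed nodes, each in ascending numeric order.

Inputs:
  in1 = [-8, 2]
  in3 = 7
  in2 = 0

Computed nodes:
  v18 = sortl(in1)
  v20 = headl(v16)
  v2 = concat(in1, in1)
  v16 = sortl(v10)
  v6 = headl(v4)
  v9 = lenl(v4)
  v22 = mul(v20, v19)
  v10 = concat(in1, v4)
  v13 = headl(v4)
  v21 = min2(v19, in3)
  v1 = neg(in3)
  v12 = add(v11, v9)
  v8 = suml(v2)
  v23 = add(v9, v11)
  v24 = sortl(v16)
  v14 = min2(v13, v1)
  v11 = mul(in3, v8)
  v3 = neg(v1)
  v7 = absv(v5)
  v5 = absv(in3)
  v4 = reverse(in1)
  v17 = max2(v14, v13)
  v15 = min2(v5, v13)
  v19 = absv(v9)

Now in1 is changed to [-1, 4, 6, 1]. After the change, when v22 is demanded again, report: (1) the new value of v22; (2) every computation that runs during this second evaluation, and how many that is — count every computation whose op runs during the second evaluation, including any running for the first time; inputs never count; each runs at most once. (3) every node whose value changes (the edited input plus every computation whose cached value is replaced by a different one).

First evaluation (everything demanded from the output):
  v4 = reverse([-8, 2]) = [2, -8]
  v9 = lenl([2, -8]) = 2
  v10 = concat([-8, 2], [2, -8]) = [-8, 2, 2, -8]
  v16 = sortl([-8, 2, 2, -8]) = [-8, -8, 2, 2]
  v19 = absv(2) = 2
  v20 = headl([-8, -8, 2, 2]) = -8
  v22 = mul(-8, 2) = -16

Propagation after the edit:
  v4: runs — in1 [-8, 2]->[-1, 4, 6, 1]; result [1, 6, 4, -1].
  v9: runs — v4 [2, -8]->[1, 6, 4, -1]; result 4.
  v10: runs — in1 [-8, 2]->[-1, 4, 6, 1]; v4 [2, -8]->[1, 6, 4, -1]; result [-1, 4, 6, 1, 1, 6, 4, -1].
  v16: runs — v10 [-8, 2, 2, -8]->[-1, 4, 6, 1, 1, 6, 4, -1]; result [-1, -1, 1, 1, 4, 4, 6, 6].
  v19: runs — v9 2->4; result 4.
  v20: runs — v16 [-8, -8, 2, 2]->[-1, -1, 1, 1, 4, 4, 6, 6]; result -1.
  v22: runs — v20 -8->-1; v19 2->4; result -4.

New value of v22: -4.
Computations that run: v4, v9, v10, v16, v19, v20, v22 — 7 in total.
Values that change: in1, v4, v9, v10, v16, v19, v20, v22.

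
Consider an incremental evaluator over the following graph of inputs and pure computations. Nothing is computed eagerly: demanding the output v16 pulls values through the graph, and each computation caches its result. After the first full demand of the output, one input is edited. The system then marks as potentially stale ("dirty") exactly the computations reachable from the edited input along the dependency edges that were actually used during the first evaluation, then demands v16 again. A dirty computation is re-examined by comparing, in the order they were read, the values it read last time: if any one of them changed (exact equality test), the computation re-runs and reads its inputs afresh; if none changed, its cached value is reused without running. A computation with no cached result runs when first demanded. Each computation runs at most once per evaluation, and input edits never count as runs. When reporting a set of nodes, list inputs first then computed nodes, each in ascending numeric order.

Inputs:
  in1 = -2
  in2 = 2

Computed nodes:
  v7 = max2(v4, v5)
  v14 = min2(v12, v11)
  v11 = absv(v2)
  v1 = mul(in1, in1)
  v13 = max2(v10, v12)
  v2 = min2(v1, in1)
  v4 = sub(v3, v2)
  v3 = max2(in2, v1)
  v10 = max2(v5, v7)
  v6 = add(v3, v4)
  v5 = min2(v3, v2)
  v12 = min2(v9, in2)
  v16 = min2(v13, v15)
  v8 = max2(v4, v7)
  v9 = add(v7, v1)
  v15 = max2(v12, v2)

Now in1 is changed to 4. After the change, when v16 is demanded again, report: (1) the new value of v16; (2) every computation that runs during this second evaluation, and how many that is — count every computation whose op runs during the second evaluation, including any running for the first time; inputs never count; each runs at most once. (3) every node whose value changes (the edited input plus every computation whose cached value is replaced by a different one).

Initial pass — values computed on the first demand:
  v1 = mul(-2, -2) = 4
  v2 = min2(4, -2) = -2
  v3 = max2(2, 4) = 4
  v4 = sub(4, -2) = 6
  v5 = min2(4, -2) = -2
  v7 = max2(6, -2) = 6
  v9 = add(6, 4) = 10
  v10 = max2(-2, 6) = 6
  v12 = min2(10, 2) = 2
  v13 = max2(6, 2) = 6
  v15 = max2(2, -2) = 2
  v16 = min2(6, 2) = 2

Second demand — change propagation:
  v1: re-runs because in1 -2->4; in1 -2->4; new result 16.
  v2: re-runs because v1 4->16; in1 -2->4; new result 4.
  v3: re-runs because v1 4->16; new result 16.
  v4: re-runs because v3 4->16; v2 -2->4; new result 12.
  v5: re-runs because v3 4->16; v2 -2->4; new result 4.
  v7: re-runs because v4 6->12; v5 -2->4; new result 12.
  v9: re-runs because v7 6->12; v1 4->16; new result 28.
  v10: re-runs because v5 -2->4; v7 6->12; new result 12.
  v12: re-runs because v9 10->28; new result 2 (unchanged).
  v13: re-runs because v10 6->12; new result 12.
  v15: re-runs because v2 -2->4; new result 4.
  v16: re-runs because v13 6->12; v15 2->4; new result 4.

v16 now evaluates to 4.
Run set: v1, v2, v3, v4, v5, v7, v9, v10, v12, v13, v15, v16 (12 run).
Changed values: in1, v1, v2, v3, v4, v5, v7, v9, v10, v13, v15, v16.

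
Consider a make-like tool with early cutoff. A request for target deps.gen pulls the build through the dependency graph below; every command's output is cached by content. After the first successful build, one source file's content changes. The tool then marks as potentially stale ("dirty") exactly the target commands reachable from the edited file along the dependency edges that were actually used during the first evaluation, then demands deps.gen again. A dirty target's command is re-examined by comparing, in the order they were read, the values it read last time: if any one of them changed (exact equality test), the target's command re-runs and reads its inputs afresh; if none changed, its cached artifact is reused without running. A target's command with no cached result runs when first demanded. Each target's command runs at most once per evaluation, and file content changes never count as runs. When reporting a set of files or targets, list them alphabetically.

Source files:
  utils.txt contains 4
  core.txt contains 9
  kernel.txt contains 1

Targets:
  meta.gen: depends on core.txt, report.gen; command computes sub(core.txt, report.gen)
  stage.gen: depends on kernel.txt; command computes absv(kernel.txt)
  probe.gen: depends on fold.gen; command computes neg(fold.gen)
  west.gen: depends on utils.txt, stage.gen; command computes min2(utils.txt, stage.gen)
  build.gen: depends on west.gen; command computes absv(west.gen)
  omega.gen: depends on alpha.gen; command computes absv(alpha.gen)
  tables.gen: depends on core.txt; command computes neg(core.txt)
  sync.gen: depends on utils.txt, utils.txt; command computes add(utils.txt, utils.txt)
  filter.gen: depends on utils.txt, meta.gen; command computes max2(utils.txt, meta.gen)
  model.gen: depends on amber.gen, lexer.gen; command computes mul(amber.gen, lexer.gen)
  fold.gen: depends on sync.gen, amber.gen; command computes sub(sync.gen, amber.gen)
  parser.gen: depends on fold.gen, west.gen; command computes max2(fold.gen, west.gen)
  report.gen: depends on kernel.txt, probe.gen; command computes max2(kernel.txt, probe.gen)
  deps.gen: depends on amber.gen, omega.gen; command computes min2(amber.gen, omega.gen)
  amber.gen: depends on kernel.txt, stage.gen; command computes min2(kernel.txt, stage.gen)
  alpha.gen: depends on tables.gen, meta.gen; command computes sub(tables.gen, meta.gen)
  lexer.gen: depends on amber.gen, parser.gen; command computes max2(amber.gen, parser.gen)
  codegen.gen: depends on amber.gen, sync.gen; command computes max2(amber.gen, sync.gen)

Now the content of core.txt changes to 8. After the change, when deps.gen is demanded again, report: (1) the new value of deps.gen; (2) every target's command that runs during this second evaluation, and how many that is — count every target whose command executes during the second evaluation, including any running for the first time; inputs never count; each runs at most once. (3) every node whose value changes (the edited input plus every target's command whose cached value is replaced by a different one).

Demanding deps.gen again yields 1.
5 target commands run: alpha.gen, deps.gen, meta.gen, omega.gen, tables.gen.
The nodes whose values change: alpha.gen, core.txt, meta.gen, omega.gen, tables.gen.

First demand of the output computes:
  stage.gen = absv(1) = 1
  amber.gen = min2(1, 1) = 1
  sync.gen = add(4, 4) = 8
  fold.gen = sub(8, 1) = 7
  probe.gen = neg(7) = -7
  report.gen = max2(1, -7) = 1
  meta.gen = sub(9, 1) = 8
  tables.gen = neg(9) = -9
  alpha.gen = sub(-9, 8) = -17
  omega.gen = absv(-17) = 17
  deps.gen = min2(1, 17) = 1

After the edit, cleaning proceeds:
  meta.gen: a read changed (core.txt 9->8) — executes, giving 7.
  tables.gen: a read changed (core.txt 9->8) — executes, giving -8.
  alpha.gen: a read changed (tables.gen -9->-8; meta.gen 8->7) — executes, giving -15.
  omega.gen: a read changed (alpha.gen -17->-15) — executes, giving 15.
  deps.gen: a read changed (omega.gen 17->15) — executes, giving 1 — identical to its old value.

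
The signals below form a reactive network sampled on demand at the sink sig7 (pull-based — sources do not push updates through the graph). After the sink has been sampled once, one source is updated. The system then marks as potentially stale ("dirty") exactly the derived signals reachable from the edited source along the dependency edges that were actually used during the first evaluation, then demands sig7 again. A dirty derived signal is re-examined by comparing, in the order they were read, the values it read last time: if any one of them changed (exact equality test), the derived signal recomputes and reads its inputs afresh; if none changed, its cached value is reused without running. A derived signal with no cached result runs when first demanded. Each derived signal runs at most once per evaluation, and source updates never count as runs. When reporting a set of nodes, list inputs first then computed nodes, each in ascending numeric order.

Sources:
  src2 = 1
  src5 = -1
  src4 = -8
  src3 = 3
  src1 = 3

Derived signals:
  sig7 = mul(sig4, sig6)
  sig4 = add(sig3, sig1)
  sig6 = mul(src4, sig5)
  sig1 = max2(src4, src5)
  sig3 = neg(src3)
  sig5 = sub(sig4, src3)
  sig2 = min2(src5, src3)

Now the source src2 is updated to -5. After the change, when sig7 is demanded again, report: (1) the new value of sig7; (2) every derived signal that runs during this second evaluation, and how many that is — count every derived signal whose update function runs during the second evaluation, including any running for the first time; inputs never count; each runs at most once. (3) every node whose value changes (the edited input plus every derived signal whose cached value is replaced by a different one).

Initial pass — values computed on the first demand:
  sig1 = max2(-8, -1) = -1
  sig3 = neg(3) = -3
  sig4 = add(-3, -1) = -4
  sig5 = sub(-4, 3) = -7
  sig6 = mul(-8, -7) = 56
  sig7 = mul(-4, 56) = -224

Second demand — change propagation:
  no demanded computation ever read src2, so the edit dirties nothing and nothing runs.

The important point: nothing the output needs ever reads src2, so the edit is invisible to it.

sig7 now evaluates to -224.
Run set: none (0 run).
Changed values: src2.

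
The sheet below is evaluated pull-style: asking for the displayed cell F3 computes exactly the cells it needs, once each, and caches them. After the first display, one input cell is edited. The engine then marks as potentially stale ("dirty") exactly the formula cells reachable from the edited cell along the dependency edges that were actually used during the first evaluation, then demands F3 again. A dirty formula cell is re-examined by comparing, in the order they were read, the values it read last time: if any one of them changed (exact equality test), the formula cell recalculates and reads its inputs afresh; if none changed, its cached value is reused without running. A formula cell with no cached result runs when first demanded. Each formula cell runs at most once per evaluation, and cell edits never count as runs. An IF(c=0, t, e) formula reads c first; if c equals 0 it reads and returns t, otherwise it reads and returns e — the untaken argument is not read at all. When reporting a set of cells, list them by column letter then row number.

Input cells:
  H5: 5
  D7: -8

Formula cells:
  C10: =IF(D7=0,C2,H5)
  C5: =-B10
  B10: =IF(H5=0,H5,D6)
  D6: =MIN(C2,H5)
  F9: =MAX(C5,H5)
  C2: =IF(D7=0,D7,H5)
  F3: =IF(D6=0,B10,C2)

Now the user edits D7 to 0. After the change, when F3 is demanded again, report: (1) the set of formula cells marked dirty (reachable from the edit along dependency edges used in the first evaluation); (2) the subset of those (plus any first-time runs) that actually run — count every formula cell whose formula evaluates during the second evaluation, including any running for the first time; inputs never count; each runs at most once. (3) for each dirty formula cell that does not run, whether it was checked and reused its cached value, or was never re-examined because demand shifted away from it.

First demand of the output computes:
  C2 = IF(D7=0: D7=-8 -> else branch H5) = 5
  D6 = MIN(5, 5) = 5
  F3 = IF(D6=0: D6=5 -> else branch C2) = 5

After the edit, cleaning proceeds:
  C2: a read changed (D7 -8->0) — executes, giving 0.
  D6: a read changed (C2 5->0) — executes, giving 0.
  B10: had never run; runs now, result 0.
  F3: a read changed (D6 5->0; C2 5->0) — executes, giving 0.

Note the branch switch — B10 had no cache and runs now for the first time.

The edit dirties: C2, D6, F3.
4 formula cells run: B10, C2, D6, F3.
No dirty formula cell escaped a run.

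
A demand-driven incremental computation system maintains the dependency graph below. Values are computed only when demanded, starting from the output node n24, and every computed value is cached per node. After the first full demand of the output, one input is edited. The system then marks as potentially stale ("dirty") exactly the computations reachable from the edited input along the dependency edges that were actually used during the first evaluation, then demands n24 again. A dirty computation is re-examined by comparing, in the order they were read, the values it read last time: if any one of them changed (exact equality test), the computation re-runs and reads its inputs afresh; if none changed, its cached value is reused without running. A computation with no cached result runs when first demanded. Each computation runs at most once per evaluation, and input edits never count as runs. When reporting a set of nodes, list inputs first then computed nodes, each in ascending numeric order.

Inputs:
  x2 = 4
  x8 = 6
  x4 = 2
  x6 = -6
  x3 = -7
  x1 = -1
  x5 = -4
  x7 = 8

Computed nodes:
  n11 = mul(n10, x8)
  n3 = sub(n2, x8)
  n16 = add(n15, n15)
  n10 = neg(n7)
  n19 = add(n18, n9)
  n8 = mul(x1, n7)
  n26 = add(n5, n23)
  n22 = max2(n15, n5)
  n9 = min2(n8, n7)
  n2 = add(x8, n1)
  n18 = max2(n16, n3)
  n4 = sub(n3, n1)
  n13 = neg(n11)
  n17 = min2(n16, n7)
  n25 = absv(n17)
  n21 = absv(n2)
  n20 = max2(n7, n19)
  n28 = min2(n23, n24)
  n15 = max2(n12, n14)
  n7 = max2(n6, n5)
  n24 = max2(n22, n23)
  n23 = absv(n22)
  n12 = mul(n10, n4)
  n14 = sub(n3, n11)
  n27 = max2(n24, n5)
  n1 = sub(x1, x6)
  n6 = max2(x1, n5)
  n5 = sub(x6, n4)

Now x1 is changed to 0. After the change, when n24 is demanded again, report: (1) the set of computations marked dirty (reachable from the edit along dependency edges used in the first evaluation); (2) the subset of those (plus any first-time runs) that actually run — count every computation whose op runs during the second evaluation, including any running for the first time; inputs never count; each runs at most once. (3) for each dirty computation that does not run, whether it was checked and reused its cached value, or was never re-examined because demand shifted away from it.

First evaluation (everything demanded from the output):
  n1 = sub(-1, -6) = 5
  n2 = add(6, 5) = 11
  n3 = sub(11, 6) = 5
  n4 = sub(5, 5) = 0
  n5 = sub(-6, 0) = -6
  n6 = max2(-1, -6) = -1
  n7 = max2(-1, -6) = -1
  n10 = neg(-1) = 1
  n11 = mul(1, 6) = 6
  n12 = mul(1, 0) = 0
  n14 = sub(5, 6) = -1
  n15 = max2(0, -1) = 0
  n22 = max2(0, -6) = 0
  n23 = absv(0) = 0
  n24 = max2(0, 0) = 0

Propagation after the edit:
  n1: runs — x1 -1->0; result 6.
  n2: runs — n1 5->6; result 12.
  n3: runs — n2 11->12; result 6.
  n4: runs — n3 5->6; n1 5->6; result 0 (same value as before).
  n5: checked — values it read are unchanged (x6 unchanged, n4 unchanged); reused cached -6 without running.
  n6: runs — x1 -1->0; result 0.
  n7: runs — n6 -1->0; result 0.
  n10: runs — n7 -1->0; result 0.
  n11: runs — n10 1->0; result 0.
  n12: runs — n10 1->0; result 0 (same value as before).
  n14: runs — n3 5->6; n11 6->0; result 6.
  n15: runs — n14 -1->6; result 6.
  n22: runs — n15 0->6; result 6.
  n23: runs — n22 0->6; result 6.
  n24: runs — n22 0->6; n23 0->6; result 6.

Key observation: the cutoff stops propagation at n5 — its inputs' values are unchanged, so it reuses its cache.

Marked dirty: n1, n2, n3, n4, n5, n6, n7, n10, n11, n12, n14, n15, n22, n23, n24.
Computations that run: n1, n2, n3, n4, n6, n7, n10, n11, n12, n14, n15, n22, n23, n24 — 14 in total.
Checked but reused from cache: n5.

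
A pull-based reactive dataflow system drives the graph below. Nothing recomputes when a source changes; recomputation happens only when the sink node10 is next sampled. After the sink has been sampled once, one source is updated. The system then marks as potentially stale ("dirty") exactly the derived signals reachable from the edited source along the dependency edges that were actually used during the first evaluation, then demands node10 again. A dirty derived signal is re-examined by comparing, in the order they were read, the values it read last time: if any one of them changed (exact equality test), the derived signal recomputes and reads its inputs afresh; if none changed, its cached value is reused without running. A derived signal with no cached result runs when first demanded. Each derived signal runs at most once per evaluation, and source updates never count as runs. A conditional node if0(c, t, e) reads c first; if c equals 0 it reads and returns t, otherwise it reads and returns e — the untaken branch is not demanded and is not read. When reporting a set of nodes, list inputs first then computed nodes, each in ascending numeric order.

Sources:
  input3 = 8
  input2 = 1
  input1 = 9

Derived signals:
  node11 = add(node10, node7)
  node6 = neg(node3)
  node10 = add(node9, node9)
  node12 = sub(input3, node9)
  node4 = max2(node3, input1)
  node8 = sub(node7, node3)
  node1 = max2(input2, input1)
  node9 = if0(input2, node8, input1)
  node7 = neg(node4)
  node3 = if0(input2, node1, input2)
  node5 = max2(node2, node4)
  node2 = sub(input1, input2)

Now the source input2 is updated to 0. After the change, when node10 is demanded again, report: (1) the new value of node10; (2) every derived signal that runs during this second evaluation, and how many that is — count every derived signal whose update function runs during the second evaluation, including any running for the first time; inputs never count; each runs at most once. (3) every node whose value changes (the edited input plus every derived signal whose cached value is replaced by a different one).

First evaluation (everything demanded from the output):
  node9 = if0(input2=1 -> else branch input1) = 9
  node10 = add(9, 9) = 18

Propagation after the edit:
  node1: demanded for the first time — runs, produces 9.
  node3: demanded for the first time — runs, produces 9.
  node4: demanded for the first time — runs, produces 9.
  node7: demanded for the first time — runs, produces -9.
  node8: demanded for the first time — runs, produces -18.
  node9: runs — input2 1->0; result -18.
  node10: runs — node9 9->-18; node9 9->-18; result -36.

Key observation: a condition flipped, so demand reaches new nodes — node1, node3, node4, node7, node8 run for the first time.

New value of node10: -36.
Derived signals that run: node1, node3, node4, node7, node8, node9, node10 — 7 in total.
Values that change: input2, node9, node10.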